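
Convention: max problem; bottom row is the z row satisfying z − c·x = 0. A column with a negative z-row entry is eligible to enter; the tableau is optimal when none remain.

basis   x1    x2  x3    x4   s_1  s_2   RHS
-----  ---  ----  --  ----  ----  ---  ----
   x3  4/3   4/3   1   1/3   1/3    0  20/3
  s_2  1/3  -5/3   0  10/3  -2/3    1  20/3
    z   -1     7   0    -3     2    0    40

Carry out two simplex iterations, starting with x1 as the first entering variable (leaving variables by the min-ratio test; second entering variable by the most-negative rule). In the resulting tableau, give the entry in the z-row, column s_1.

21/13

Ratio test on column x1 — row 1: (20/3)/(4/3) = 5; row 2: (20/3)/(1/3) = 20. Minimum is 5 at row 1 (x3 leaves); pivot element 4/3.
Divide row 1 by 4/3; eliminate column x1 from the other rows.
Second iteration: most negative z-row entry is -11/4 in column x4, so x4 enters.
Ratio test on column x4 — row 1: 5/(1/4) = 20; row 2: 5/(13/4) = 20/13. Minimum is 20/13 at row 2 (s_2 leaves); pivot element 13/4.
Divide row 2 by 13/4; eliminate column x4 from the other rows.
After both pivots, the entry at the z-row, column s_1 is 21/13.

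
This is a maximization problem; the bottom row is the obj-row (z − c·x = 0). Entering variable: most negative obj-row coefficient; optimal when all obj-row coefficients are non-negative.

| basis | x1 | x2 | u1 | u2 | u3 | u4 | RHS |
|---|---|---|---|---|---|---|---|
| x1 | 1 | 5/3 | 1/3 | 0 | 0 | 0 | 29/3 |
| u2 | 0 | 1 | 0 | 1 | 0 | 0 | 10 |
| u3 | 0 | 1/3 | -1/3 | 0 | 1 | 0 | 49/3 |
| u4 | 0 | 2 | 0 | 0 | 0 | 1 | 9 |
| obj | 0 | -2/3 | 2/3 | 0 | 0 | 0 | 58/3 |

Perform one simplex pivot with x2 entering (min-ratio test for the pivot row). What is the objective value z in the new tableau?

67/3

Ratio test on column x2 — row 1: (29/3)/(5/3) = 29/5; row 2: 10/1 = 10; row 3: (49/3)/(1/3) = 49; row 4: 9/2 = 9/2. Minimum is 9/2 at row 4 (u4 leaves); pivot element 2.
Pivot on row 4; the obj-row RHS becomes 58/3 − (-2/3)·(9/2) = 67/3.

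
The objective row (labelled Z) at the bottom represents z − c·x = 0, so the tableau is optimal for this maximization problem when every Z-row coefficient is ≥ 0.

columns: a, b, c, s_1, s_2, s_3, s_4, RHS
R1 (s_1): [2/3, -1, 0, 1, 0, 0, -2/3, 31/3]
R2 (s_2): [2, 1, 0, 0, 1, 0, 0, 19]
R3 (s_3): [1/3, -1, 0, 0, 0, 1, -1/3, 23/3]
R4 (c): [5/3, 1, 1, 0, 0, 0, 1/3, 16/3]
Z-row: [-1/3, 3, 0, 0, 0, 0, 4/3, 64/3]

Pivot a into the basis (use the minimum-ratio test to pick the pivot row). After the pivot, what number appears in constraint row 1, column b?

-7/5

Ratio test on column a — row 1: (31/3)/(2/3) = 31/2; row 2: 19/2 = 19/2; row 3: (23/3)/(1/3) = 23; row 4: (16/3)/(5/3) = 16/5. Minimum is 16/5 at row 4 (c leaves); pivot element 5/3.
Divide row 4 by 5/3; eliminate column a from the other rows.
Row 1 update in column b: -1 − (2/3)·(3/5) = -7/5.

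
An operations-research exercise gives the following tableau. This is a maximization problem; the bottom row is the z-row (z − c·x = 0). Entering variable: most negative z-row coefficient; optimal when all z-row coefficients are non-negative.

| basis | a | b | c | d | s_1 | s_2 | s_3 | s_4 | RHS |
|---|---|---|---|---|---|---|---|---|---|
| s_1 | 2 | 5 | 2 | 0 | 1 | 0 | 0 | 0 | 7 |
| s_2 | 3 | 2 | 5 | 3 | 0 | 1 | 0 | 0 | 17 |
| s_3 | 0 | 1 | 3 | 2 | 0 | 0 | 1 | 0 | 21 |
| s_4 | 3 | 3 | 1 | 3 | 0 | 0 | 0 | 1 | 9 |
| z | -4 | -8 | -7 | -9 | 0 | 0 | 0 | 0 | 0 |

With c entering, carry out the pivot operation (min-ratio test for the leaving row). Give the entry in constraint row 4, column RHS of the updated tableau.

28/5

Ratio test on column c — row 1: 7/2 = 7/2; row 2: 17/5 = 17/5; row 3: 21/3 = 7; row 4: 9/1 = 9. Minimum is 17/5 at row 2 (s_2 leaves); pivot element 5.
Divide row 2 by 5; eliminate column c from the other rows.
Row 4 update in column RHS: 9 − 1·(17/5) = 28/5.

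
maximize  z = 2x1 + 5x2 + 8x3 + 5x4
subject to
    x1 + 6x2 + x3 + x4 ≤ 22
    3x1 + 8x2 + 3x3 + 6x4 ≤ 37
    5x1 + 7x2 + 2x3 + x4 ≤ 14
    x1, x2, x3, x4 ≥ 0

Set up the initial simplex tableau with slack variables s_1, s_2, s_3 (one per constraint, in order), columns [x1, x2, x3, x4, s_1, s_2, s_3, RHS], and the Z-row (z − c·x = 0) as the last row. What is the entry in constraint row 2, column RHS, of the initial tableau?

The RHS of constraint 2 is b_2 = 37.

37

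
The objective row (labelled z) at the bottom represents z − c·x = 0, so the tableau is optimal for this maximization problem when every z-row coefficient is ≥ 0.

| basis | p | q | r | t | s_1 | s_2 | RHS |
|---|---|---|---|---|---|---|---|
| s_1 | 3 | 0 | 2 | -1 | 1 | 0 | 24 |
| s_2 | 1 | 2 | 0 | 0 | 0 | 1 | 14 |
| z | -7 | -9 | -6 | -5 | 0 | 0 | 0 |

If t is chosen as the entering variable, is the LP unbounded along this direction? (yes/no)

yes

Every constraint-row entry in column t is ≤ 0, so increasing t is unbounded.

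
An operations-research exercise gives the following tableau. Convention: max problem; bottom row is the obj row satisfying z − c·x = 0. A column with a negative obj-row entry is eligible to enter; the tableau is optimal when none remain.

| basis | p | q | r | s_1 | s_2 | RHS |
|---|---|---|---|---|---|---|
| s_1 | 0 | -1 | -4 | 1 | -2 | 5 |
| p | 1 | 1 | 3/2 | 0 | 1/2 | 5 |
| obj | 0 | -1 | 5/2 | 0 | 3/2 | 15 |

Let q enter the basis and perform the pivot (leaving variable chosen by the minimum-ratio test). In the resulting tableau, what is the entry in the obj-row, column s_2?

Ratio test on column q — row 1: entry -1 ≤ 0; row 2: 5/1 = 5. Minimum is 5 at row 2 (p leaves); pivot element 1.
Divide row 2 by 1; eliminate column q from the other rows.
obj-row update in column s_2: 3/2 − (-1)·(1/2) = 2.

2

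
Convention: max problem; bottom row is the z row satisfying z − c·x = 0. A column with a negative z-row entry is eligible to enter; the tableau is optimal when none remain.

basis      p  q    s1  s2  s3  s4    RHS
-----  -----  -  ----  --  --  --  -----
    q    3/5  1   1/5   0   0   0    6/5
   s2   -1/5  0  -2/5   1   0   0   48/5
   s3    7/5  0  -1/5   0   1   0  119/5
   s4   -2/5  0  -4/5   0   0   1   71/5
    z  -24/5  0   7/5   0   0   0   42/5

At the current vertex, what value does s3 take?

119/5

s3 is basic (row 3); its value is the RHS of that row, 119/5.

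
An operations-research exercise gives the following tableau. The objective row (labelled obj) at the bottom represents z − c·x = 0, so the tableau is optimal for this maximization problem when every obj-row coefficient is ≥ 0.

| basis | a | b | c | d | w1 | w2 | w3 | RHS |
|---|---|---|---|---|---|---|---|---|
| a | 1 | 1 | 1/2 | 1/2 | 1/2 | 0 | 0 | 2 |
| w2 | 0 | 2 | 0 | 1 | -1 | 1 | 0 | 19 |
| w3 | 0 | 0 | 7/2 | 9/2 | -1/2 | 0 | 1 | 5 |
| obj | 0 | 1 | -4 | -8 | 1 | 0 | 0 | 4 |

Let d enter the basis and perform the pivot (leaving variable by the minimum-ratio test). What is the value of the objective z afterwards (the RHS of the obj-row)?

Ratio test on column d — row 1: 2/(1/2) = 4; row 2: 19/1 = 19; row 3: 5/(9/2) = 10/9. Minimum is 10/9 at row 3 (w3 leaves); pivot element 9/2.
Pivot on row 3; the obj-row RHS becomes 4 − (-8)·(10/9) = 116/9.

116/9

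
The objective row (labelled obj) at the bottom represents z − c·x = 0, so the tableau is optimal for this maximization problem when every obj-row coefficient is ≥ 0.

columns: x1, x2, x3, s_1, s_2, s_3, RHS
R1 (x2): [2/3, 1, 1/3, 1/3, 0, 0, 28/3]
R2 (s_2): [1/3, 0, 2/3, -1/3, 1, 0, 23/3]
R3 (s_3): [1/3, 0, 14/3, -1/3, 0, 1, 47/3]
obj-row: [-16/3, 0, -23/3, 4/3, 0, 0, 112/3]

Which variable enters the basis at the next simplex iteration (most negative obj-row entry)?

x3

Negative obj-row entries: x1: -16/3, x3: -23/3.
The most negative is -23/3 in column x3, so x3 enters.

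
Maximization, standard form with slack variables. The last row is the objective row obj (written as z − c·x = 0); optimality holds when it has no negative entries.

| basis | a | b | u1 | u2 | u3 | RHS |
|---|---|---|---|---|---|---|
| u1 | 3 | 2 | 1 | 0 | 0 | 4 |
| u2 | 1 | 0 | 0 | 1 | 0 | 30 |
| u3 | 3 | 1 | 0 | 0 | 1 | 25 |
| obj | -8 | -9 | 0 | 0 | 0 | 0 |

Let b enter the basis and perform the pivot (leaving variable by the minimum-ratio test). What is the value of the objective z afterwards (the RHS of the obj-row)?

18

Ratio test on column b — row 1: 4/2 = 2; row 2: entry 0 ≤ 0; row 3: 25/1 = 25. Minimum is 2 at row 1 (u1 leaves); pivot element 2.
Pivot on row 1; the obj-row RHS becomes 0 − (-9)·2 = 18.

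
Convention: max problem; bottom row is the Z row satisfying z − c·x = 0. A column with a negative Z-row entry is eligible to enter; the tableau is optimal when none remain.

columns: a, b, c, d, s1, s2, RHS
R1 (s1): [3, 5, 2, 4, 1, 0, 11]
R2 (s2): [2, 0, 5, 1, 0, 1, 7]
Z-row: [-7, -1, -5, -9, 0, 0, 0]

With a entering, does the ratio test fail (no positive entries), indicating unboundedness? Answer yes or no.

no

Column a has positive entries in row(s) 1, 2, so the ratio test bounds it — not unbounded.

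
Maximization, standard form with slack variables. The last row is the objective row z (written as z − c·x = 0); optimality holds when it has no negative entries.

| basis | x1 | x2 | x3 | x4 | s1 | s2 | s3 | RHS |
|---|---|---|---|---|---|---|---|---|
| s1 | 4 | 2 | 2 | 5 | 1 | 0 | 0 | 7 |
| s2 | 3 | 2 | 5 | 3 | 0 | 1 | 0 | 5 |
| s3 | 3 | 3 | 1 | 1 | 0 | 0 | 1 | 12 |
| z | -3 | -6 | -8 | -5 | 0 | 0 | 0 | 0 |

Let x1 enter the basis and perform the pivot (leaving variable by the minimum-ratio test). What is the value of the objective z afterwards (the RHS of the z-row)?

5

Ratio test on column x1 — row 1: 7/4 = 7/4; row 2: 5/3 = 5/3; row 3: 12/3 = 4. Minimum is 5/3 at row 2 (s2 leaves); pivot element 3.
Pivot on row 2; the z-row RHS becomes 0 − (-3)·(5/3) = 5.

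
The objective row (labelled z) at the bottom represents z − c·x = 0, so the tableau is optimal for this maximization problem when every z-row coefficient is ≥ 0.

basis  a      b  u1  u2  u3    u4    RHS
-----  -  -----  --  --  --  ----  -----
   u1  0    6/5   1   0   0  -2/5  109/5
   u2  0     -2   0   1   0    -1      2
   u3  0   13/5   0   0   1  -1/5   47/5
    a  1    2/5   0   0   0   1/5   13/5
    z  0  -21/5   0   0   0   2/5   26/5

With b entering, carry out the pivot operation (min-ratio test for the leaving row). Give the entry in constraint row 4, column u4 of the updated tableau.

Ratio test on column b — row 1: (109/5)/(6/5) = 109/6; row 2: entry -2 ≤ 0; row 3: (47/5)/(13/5) = 47/13; row 4: (13/5)/(2/5) = 13/2. Minimum is 47/13 at row 3 (u3 leaves); pivot element 13/5.
Divide row 3 by 13/5; eliminate column b from the other rows.
Row 4 update in column u4: 1/5 − (2/5)·(-1/13) = 3/13.

3/13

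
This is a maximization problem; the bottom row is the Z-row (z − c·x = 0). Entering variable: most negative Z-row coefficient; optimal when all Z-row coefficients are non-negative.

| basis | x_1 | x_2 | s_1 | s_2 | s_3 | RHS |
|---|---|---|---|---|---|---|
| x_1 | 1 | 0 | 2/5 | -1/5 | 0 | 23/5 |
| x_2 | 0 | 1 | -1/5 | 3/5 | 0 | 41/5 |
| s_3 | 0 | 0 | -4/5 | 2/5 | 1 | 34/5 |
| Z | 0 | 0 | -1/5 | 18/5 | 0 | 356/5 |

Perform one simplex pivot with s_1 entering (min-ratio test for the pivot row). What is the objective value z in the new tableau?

147/2

Ratio test on column s_1 — row 1: (23/5)/(2/5) = 23/2; row 2: entry -1/5 ≤ 0; row 3: entry -4/5 ≤ 0. Minimum is 23/2 at row 1 (x_1 leaves); pivot element 2/5.
Pivot on row 1; the Z-row RHS becomes 356/5 − (-1/5)·(23/2) = 147/2.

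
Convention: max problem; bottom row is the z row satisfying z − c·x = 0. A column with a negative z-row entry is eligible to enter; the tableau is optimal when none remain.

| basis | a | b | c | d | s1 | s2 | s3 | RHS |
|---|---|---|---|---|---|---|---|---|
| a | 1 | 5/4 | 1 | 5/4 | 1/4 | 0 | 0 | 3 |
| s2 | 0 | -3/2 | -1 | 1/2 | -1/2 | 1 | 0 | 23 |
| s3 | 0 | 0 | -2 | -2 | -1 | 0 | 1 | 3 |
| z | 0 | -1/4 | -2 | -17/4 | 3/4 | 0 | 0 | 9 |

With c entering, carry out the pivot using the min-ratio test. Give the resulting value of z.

Ratio test on column c — row 1: 3/1 = 3; row 2: entry -1 ≤ 0; row 3: entry -2 ≤ 0. Minimum is 3 at row 1 (a leaves); pivot element 1.
Pivot on row 1; the z-row RHS becomes 9 − (-2)·3 = 15.

15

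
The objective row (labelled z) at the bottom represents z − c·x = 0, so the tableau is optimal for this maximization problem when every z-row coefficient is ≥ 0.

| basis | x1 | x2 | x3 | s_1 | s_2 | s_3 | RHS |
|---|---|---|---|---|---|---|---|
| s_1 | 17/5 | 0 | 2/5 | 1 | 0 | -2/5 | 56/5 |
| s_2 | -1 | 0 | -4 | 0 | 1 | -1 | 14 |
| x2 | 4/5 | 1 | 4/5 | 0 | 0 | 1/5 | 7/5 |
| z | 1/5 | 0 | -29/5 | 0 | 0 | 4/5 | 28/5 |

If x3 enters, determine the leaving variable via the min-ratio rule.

x2

Column x3 entries and ratios — s_1: (56/5)/(2/5) = 28; s_2: -4 ≤ 0, skip; x2: (7/5)/(4/5) = 7/4.
Smallest ratio is 7/4 in the row of x2, so x2 leaves.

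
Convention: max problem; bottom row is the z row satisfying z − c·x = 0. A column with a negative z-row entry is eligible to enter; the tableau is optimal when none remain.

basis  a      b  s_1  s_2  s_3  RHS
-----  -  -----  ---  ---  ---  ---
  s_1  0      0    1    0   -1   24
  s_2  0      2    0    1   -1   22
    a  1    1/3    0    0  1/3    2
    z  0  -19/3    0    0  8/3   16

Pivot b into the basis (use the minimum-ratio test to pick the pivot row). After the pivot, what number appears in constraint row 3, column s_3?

Ratio test on column b — row 1: entry 0 ≤ 0; row 2: 22/2 = 11; row 3: 2/(1/3) = 6. Minimum is 6 at row 3 (a leaves); pivot element 1/3.
Divide row 3 by 1/3; eliminate column b from the other rows.
In the new row 3, the s_3 entry is the old entry divided by the pivot: (1/3)/(1/3) = 1.

1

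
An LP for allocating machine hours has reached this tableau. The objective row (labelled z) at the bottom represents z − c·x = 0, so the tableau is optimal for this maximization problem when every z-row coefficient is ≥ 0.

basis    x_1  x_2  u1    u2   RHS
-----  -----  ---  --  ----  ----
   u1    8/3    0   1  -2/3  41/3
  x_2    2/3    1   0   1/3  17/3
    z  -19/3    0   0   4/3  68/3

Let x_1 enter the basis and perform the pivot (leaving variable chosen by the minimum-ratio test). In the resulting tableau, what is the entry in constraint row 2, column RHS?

Ratio test on column x_1 — row 1: (41/3)/(8/3) = 41/8; row 2: (17/3)/(2/3) = 17/2. Minimum is 41/8 at row 1 (u1 leaves); pivot element 8/3.
Divide row 1 by 8/3; eliminate column x_1 from the other rows.
Row 2 update in column RHS: 17/3 − (2/3)·(41/8) = 9/4.

9/4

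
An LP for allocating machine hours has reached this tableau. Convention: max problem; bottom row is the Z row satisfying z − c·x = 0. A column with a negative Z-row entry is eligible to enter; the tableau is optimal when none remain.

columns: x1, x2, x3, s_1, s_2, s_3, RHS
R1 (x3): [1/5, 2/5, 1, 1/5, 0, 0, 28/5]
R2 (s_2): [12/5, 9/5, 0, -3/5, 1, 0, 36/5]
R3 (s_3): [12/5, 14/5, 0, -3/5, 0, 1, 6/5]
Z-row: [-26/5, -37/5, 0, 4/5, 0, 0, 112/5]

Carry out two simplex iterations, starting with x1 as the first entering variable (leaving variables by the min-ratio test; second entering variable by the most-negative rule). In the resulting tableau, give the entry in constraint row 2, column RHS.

Ratio test on column x1 — row 1: (28/5)/(1/5) = 28; row 2: (36/5)/(12/5) = 3; row 3: (6/5)/(12/5) = 1/2. Minimum is 1/2 at row 3 (s_3 leaves); pivot element 12/5.
Divide row 3 by 12/5; eliminate column x1 from the other rows.
Second iteration: most negative Z-row entry is -4/3 in column x2, so x2 enters.
Ratio test on column x2 — row 1: (11/2)/(1/6) = 33; row 2: entry -1 ≤ 0; row 3: (1/2)/(7/6) = 3/7. Minimum is 3/7 at row 3 (x1 leaves); pivot element 7/6.
Divide row 3 by 7/6; eliminate column x2 from the other rows.
After both pivots, the entry at constraint row 2, column RHS is 45/7.

45/7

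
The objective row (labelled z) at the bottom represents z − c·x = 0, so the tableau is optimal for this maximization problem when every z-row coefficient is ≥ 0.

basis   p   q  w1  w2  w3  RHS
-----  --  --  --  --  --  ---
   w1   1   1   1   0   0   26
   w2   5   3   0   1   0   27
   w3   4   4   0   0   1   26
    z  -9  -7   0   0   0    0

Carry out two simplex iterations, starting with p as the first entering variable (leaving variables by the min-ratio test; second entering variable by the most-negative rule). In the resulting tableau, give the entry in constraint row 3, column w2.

Ratio test on column p — row 1: 26/1 = 26; row 2: 27/5 = 27/5; row 3: 26/4 = 13/2. Minimum is 27/5 at row 2 (w2 leaves); pivot element 5.
Divide row 2 by 5; eliminate column p from the other rows.
Second iteration: most negative z-row entry is -8/5 in column q, so q enters.
Ratio test on column q — row 1: (103/5)/(2/5) = 103/2; row 2: (27/5)/(3/5) = 9; row 3: (22/5)/(8/5) = 11/4. Minimum is 11/4 at row 3 (w3 leaves); pivot element 8/5.
Divide row 3 by 8/5; eliminate column q from the other rows.
After both pivots, the entry at constraint row 3, column w2 is -1/2.

-1/2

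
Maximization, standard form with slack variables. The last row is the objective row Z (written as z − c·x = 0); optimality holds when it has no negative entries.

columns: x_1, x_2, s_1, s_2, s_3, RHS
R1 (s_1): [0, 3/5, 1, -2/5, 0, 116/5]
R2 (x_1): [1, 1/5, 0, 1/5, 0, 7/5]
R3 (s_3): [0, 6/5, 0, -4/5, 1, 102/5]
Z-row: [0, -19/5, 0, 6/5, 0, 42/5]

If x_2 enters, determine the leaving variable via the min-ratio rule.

x_1

Column x_2 entries and ratios — s_1: (116/5)/(3/5) = 116/3; x_1: (7/5)/(1/5) = 7; s_3: (102/5)/(6/5) = 17.
Smallest ratio is 7 in the row of x_1, so x_1 leaves.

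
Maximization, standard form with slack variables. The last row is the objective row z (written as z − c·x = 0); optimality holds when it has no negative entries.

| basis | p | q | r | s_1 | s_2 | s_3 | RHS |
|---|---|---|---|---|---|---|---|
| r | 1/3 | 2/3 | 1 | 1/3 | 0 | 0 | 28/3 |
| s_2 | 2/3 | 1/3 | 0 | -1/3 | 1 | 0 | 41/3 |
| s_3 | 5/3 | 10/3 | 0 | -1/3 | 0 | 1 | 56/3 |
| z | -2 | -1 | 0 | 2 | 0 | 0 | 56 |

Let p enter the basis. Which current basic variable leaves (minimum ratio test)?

Column p entries and ratios — r: (28/3)/(1/3) = 28; s_2: (41/3)/(2/3) = 41/2; s_3: (56/3)/(5/3) = 56/5.
Smallest ratio is 56/5 in the row of s_3, so s_3 leaves.

s_3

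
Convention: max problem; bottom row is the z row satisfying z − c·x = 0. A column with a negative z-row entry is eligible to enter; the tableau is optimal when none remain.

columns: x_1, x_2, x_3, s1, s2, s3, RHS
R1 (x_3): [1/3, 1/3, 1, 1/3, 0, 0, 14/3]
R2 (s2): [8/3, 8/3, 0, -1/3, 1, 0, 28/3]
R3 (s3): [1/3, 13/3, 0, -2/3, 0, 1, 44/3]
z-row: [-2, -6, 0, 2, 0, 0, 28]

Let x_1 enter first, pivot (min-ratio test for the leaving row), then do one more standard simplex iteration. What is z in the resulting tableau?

Ratio test on column x_1 — row 1: (14/3)/(1/3) = 14; row 2: (28/3)/(8/3) = 7/2; row 3: (44/3)/(1/3) = 44. Minimum is 7/2 at row 2 (s2 leaves); pivot element 8/3.
Pivot on row 2; the z-row RHS becomes 28 − (-2)·(7/2) = 35.
Next entering variable (most negative z-row entry -4): x_2.
Ratio test on column x_2 — row 1: entry 0 ≤ 0; row 2: (7/2)/1 = 7/2; row 3: (27/2)/4 = 27/8. Minimum is 27/8 at row 3 (s3 leaves); pivot element 4.
After the second pivot the z-row RHS is 35 − (-4)·(27/8) = 97/2.

97/2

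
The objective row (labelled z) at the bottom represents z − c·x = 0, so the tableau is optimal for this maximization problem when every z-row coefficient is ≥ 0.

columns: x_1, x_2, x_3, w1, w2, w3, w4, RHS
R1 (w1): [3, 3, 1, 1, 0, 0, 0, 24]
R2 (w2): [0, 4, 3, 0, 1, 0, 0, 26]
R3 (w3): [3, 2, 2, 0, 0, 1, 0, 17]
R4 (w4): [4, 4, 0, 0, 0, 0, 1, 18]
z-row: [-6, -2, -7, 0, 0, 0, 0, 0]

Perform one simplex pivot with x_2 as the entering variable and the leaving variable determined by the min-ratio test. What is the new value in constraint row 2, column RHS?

Ratio test on column x_2 — row 1: 24/3 = 8; row 2: 26/4 = 13/2; row 3: 17/2 = 17/2; row 4: 18/4 = 9/2. Minimum is 9/2 at row 4 (w4 leaves); pivot element 4.
Divide row 4 by 4; eliminate column x_2 from the other rows.
Row 2 update in column RHS: 26 − 4·(9/2) = 8.

8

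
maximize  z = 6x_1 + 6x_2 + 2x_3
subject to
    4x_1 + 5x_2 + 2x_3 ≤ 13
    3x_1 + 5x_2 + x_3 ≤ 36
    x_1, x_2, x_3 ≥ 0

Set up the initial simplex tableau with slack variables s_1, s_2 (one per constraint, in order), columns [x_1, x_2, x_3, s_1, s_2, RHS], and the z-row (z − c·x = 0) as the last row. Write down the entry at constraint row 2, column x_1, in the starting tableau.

3

Constraint 2 has coefficient 3 on x_1.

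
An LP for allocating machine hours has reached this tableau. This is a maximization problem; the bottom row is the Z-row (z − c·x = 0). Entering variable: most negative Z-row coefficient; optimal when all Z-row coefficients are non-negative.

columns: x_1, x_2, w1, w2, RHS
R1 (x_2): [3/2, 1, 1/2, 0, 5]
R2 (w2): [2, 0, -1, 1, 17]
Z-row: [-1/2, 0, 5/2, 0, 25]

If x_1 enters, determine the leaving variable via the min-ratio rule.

x_2

Column x_1 entries and ratios — x_2: 5/(3/2) = 10/3; w2: 17/2 = 17/2.
Smallest ratio is 10/3 in the row of x_2, so x_2 leaves.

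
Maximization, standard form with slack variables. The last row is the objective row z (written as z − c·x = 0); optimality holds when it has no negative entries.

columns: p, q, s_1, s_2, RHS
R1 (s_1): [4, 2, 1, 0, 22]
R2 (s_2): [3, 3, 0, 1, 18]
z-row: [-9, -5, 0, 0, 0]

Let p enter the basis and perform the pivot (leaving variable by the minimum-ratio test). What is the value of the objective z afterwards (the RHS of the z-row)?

99/2

Ratio test on column p — row 1: 22/4 = 11/2; row 2: 18/3 = 6. Minimum is 11/2 at row 1 (s_1 leaves); pivot element 4.
Pivot on row 1; the z-row RHS becomes 0 − (-9)·(11/2) = 99/2.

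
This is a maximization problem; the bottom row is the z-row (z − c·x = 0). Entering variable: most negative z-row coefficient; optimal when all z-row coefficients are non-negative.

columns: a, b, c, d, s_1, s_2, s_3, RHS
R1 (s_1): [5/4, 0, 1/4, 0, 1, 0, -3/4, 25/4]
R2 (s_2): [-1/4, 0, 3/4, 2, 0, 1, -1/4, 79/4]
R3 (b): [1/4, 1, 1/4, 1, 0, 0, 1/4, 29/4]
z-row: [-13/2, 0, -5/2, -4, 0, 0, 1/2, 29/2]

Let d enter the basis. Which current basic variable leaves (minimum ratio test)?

Column d entries and ratios — s_1: 0 ≤ 0, skip; s_2: (79/4)/2 = 79/8; b: (29/4)/1 = 29/4.
Smallest ratio is 29/4 in the row of b, so b leaves.

b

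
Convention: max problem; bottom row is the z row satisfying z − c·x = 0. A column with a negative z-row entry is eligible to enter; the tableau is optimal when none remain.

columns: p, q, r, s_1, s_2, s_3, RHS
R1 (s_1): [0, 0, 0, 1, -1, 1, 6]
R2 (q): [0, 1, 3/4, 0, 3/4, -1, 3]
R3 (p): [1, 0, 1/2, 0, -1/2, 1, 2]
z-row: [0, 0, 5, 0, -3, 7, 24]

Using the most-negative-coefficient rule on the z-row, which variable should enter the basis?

s_2

Negative z-row entries: s_2: -3.
The most negative is -3 in column s_2, so s_2 enters.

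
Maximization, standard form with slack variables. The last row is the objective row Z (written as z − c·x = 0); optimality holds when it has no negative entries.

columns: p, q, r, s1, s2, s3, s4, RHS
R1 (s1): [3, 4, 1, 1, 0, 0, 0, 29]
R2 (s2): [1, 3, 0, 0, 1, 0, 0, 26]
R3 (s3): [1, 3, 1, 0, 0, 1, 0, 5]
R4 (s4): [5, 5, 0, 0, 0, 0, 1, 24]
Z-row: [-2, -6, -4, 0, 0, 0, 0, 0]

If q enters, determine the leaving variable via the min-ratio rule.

s3

Column q entries and ratios — s1: 29/4 = 29/4; s2: 26/3 = 26/3; s3: 5/3 = 5/3; s4: 24/5 = 24/5.
Smallest ratio is 5/3 in the row of s3, so s3 leaves.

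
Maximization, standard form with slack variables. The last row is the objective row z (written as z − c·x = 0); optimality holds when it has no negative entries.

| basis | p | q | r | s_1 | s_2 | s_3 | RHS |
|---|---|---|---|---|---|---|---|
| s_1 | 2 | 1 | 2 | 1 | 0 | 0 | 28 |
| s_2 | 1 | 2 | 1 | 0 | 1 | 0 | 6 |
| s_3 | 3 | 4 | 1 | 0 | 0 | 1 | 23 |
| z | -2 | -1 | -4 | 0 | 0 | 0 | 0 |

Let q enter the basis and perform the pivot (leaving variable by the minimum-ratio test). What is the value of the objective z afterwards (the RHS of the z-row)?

Ratio test on column q — row 1: 28/1 = 28; row 2: 6/2 = 3; row 3: 23/4 = 23/4. Minimum is 3 at row 2 (s_2 leaves); pivot element 2.
Pivot on row 2; the z-row RHS becomes 0 − (-1)·3 = 3.

3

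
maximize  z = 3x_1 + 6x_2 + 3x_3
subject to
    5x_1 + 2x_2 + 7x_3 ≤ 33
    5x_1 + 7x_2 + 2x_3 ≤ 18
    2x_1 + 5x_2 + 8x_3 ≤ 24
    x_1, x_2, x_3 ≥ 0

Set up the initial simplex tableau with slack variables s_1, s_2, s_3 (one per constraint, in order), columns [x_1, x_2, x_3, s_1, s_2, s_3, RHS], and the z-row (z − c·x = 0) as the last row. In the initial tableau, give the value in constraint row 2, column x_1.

Constraint 2 has coefficient 5 on x_1.

5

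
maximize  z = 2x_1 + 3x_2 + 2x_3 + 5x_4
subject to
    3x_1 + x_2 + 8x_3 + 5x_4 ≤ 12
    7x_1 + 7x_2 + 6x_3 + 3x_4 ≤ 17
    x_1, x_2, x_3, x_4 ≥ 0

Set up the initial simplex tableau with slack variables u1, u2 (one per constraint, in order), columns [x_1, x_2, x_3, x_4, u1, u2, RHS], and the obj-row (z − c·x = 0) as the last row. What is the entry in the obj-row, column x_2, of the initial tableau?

The obj-row carries the negated objective coefficients: the x_2 entry is -3.

-3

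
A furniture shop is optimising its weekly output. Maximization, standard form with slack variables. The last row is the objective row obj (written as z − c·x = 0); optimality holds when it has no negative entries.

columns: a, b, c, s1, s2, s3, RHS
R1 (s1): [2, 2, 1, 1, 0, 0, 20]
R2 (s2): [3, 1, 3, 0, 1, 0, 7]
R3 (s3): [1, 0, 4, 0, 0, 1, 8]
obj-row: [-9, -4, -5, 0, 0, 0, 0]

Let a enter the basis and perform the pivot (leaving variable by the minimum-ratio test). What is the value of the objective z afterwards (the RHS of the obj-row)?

Ratio test on column a — row 1: 20/2 = 10; row 2: 7/3 = 7/3; row 3: 8/1 = 8. Minimum is 7/3 at row 2 (s2 leaves); pivot element 3.
Pivot on row 2; the obj-row RHS becomes 0 − (-9)·(7/3) = 21.

21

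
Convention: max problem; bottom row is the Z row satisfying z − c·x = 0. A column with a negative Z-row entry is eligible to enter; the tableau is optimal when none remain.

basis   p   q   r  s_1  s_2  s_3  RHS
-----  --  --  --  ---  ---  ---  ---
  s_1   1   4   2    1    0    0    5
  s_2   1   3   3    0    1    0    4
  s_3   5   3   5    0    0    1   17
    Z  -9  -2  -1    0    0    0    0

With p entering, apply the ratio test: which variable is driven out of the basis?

Column p entries and ratios — s_1: 5/1 = 5; s_2: 4/1 = 4; s_3: 17/5 = 17/5.
Smallest ratio is 17/5 in the row of s_3, so s_3 leaves.

s_3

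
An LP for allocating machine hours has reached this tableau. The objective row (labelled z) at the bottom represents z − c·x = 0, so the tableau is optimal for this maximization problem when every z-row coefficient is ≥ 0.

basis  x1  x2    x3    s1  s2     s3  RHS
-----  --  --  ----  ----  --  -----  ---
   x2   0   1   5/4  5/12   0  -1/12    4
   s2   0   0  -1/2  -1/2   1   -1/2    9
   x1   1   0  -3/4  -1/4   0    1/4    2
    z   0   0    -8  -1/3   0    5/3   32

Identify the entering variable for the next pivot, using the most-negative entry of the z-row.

x3

Negative z-row entries: x3: -8, s1: -1/3.
The most negative is -8 in column x3, so x3 enters.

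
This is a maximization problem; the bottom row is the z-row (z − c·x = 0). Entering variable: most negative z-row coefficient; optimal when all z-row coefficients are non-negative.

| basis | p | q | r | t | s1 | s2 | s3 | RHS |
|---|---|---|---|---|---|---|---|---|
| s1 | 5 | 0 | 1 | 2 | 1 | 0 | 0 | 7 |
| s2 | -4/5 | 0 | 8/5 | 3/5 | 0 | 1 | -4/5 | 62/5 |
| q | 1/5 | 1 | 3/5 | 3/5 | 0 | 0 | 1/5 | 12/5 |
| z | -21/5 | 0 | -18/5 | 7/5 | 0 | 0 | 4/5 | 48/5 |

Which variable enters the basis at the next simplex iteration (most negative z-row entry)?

Negative z-row entries: p: -21/5, r: -18/5.
The most negative is -21/5 in column p, so p enters.

p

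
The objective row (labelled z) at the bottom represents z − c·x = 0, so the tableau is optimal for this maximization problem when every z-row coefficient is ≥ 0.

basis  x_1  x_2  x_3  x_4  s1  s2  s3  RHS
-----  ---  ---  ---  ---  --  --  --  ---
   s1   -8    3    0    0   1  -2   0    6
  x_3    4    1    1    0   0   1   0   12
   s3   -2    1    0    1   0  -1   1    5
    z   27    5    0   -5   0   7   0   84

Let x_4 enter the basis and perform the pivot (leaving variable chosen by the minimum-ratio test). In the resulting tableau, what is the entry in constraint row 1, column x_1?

-8

Ratio test on column x_4 — row 1: entry 0 ≤ 0; row 2: entry 0 ≤ 0; row 3: 5/1 = 5. Minimum is 5 at row 3 (s3 leaves); pivot element 1.
Divide row 3 by 1; eliminate column x_4 from the other rows.
Row 1 update in column x_1: -8 − 0·(-2) = -8.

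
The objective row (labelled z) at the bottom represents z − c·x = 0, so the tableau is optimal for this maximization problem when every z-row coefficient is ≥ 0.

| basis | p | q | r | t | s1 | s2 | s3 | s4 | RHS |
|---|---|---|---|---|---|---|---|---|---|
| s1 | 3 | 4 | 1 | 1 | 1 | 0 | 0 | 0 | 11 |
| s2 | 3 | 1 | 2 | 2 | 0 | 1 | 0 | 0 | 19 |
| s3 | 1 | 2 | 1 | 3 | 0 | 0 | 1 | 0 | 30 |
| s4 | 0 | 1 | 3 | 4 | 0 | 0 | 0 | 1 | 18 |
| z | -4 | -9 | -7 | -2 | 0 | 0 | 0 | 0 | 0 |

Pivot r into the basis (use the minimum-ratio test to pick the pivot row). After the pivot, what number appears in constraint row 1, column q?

Ratio test on column r — row 1: 11/1 = 11; row 2: 19/2 = 19/2; row 3: 30/1 = 30; row 4: 18/3 = 6. Minimum is 6 at row 4 (s4 leaves); pivot element 3.
Divide row 4 by 3; eliminate column r from the other rows.
Row 1 update in column q: 4 − 1·(1/3) = 11/3.

11/3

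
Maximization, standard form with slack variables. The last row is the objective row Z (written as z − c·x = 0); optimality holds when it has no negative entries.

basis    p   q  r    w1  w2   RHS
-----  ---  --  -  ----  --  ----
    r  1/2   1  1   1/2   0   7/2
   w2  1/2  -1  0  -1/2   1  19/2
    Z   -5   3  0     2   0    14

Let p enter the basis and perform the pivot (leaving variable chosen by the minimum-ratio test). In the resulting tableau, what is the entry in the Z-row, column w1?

Ratio test on column p — row 1: (7/2)/(1/2) = 7; row 2: (19/2)/(1/2) = 19. Minimum is 7 at row 1 (r leaves); pivot element 1/2.
Divide row 1 by 1/2; eliminate column p from the other rows.
Z-row update in column w1: 2 − (-5)·1 = 7.

7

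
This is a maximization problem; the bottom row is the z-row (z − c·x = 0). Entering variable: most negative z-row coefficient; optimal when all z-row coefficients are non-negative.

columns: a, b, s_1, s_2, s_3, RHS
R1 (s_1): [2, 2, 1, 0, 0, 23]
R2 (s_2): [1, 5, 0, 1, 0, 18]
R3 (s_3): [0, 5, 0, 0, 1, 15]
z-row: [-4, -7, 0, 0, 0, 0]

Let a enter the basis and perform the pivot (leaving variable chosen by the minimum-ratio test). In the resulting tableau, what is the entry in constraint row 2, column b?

Ratio test on column a — row 1: 23/2 = 23/2; row 2: 18/1 = 18; row 3: entry 0 ≤ 0. Minimum is 23/2 at row 1 (s_1 leaves); pivot element 2.
Divide row 1 by 2; eliminate column a from the other rows.
Row 2 update in column b: 5 − 1·1 = 4.

4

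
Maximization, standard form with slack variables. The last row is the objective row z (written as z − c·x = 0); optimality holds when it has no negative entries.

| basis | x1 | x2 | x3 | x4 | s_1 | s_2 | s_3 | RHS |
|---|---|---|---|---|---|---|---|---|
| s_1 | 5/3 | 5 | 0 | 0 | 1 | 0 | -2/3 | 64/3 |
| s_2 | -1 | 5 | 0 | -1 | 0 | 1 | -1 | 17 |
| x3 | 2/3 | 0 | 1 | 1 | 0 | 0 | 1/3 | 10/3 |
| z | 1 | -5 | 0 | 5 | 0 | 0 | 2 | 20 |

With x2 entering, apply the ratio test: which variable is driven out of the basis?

Column x2 entries and ratios — s_1: (64/3)/5 = 64/15; s_2: 17/5 = 17/5; x3: 0 ≤ 0, skip.
Smallest ratio is 17/5 in the row of s_2, so s_2 leaves.

s_2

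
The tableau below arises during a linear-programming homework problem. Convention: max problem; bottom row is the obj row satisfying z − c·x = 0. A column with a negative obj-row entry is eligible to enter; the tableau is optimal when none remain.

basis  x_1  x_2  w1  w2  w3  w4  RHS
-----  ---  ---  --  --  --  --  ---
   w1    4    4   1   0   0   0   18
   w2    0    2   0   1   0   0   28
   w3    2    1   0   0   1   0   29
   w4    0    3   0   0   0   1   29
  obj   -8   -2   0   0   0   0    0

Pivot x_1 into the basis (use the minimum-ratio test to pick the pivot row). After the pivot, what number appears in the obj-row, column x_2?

6

Ratio test on column x_1 — row 1: 18/4 = 9/2; row 2: entry 0 ≤ 0; row 3: 29/2 = 29/2; row 4: entry 0 ≤ 0. Minimum is 9/2 at row 1 (w1 leaves); pivot element 4.
Divide row 1 by 4; eliminate column x_1 from the other rows.
obj-row update in column x_2: -2 − (-8)·1 = 6.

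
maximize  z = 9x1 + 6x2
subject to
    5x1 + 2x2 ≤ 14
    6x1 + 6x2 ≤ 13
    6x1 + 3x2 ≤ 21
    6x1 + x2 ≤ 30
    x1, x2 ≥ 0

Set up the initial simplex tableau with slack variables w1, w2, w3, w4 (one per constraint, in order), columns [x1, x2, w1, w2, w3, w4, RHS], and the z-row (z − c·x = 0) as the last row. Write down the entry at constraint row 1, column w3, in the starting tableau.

Slack w3 belongs to constraint 3; its column is the unit vector e_3, so the entry in row 1 is 0.

0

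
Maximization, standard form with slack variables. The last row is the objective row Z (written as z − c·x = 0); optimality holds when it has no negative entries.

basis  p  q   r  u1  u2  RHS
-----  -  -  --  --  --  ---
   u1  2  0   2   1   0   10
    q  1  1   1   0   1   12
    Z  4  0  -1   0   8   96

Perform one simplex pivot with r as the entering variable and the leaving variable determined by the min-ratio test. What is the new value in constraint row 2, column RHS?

Ratio test on column r — row 1: 10/2 = 5; row 2: 12/1 = 12. Minimum is 5 at row 1 (u1 leaves); pivot element 2.
Divide row 1 by 2; eliminate column r from the other rows.
Row 2 update in column RHS: 12 − 1·5 = 7.

7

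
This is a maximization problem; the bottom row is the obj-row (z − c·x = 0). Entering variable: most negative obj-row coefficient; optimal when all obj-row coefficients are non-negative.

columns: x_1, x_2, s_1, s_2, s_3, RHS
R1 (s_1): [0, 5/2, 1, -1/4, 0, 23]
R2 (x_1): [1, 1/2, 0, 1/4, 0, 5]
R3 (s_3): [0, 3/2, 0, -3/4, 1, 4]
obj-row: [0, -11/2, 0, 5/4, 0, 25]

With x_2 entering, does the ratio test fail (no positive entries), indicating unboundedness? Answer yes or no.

no

Column x_2 has positive entries in row(s) 1, 2, 3, so the ratio test bounds it — not unbounded.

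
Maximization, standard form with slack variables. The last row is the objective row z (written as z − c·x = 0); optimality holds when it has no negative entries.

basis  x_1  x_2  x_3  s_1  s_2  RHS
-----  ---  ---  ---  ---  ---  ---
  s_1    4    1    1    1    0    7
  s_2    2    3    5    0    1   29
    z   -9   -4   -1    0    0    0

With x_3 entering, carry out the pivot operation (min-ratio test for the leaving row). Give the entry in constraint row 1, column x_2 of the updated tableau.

2/5

Ratio test on column x_3 — row 1: 7/1 = 7; row 2: 29/5 = 29/5. Minimum is 29/5 at row 2 (s_2 leaves); pivot element 5.
Divide row 2 by 5; eliminate column x_3 from the other rows.
Row 1 update in column x_2: 1 − 1·(3/5) = 2/5.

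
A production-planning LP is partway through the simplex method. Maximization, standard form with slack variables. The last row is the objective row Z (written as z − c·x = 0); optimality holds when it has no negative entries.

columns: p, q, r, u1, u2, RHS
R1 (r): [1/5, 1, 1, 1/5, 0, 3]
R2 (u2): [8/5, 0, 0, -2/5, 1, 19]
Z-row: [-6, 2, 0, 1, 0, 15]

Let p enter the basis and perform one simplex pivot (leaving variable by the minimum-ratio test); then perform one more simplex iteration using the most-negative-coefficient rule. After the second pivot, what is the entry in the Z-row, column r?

Ratio test on column p — row 1: 3/(1/5) = 15; row 2: 19/(8/5) = 95/8. Minimum is 95/8 at row 2 (u2 leaves); pivot element 8/5.
Divide row 2 by 8/5; eliminate column p from the other rows.
Second iteration: most negative Z-row entry is -1/2 in column u1, so u1 enters.
Ratio test on column u1 — row 1: (5/8)/(1/4) = 5/2; row 2: entry -1/4 ≤ 0. Minimum is 5/2 at row 1 (r leaves); pivot element 1/4.
Divide row 1 by 1/4; eliminate column u1 from the other rows.
After both pivots, the entry at the Z-row, column r is 2.

2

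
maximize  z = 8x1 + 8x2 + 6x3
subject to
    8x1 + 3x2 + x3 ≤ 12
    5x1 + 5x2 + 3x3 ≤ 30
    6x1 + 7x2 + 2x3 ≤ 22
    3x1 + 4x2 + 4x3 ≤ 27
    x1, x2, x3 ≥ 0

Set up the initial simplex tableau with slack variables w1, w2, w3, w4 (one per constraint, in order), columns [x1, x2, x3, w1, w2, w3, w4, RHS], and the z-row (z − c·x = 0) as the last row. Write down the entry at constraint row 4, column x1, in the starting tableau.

3

Constraint 4 has coefficient 3 on x1.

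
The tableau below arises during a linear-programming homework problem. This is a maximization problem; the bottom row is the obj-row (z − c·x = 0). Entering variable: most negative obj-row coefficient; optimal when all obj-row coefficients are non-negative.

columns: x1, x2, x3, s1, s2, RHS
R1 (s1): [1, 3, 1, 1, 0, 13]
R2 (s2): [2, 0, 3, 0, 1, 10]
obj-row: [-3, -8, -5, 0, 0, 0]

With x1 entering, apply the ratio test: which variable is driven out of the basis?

s2

Column x1 entries and ratios — s1: 13/1 = 13; s2: 10/2 = 5.
Smallest ratio is 5 in the row of s2, so s2 leaves.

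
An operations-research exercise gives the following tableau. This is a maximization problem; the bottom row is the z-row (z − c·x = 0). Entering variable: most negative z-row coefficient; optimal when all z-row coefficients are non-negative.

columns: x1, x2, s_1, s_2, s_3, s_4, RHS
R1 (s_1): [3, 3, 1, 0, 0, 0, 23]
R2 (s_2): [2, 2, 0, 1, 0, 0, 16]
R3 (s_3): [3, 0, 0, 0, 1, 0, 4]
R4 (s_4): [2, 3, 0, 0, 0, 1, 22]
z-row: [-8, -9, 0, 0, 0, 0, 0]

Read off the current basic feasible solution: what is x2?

0

x2 is not in the basis, so in the current basic feasible solution x2 = 0.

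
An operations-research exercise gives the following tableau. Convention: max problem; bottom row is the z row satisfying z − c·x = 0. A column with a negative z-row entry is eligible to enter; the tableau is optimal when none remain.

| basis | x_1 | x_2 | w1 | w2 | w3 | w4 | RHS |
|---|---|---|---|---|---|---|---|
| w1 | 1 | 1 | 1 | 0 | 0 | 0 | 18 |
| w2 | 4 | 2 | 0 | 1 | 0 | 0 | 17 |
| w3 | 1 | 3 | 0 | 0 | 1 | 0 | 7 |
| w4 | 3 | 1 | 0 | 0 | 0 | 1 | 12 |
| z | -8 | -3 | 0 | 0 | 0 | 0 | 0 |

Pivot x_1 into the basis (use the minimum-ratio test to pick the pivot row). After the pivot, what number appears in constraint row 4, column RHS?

Ratio test on column x_1 — row 1: 18/1 = 18; row 2: 17/4 = 17/4; row 3: 7/1 = 7; row 4: 12/3 = 4. Minimum is 4 at row 4 (w4 leaves); pivot element 3.
Divide row 4 by 3; eliminate column x_1 from the other rows.
In the new row 4, the RHS entry is the old entry divided by the pivot: 12/3 = 4.

4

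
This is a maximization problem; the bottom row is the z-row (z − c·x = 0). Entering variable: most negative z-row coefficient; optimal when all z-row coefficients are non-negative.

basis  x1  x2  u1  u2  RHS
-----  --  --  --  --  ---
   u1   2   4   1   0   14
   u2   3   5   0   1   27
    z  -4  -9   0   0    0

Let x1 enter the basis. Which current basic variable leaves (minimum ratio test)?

Column x1 entries and ratios — u1: 14/2 = 7; u2: 27/3 = 9.
Smallest ratio is 7 in the row of u1, so u1 leaves.

u1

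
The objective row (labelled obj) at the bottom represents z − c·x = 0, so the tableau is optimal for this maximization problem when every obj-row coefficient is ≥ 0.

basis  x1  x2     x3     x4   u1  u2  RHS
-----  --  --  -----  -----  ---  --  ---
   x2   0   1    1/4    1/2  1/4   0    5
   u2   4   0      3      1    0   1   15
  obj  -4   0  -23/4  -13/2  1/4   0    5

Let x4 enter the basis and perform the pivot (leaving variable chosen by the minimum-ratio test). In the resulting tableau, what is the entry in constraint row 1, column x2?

Ratio test on column x4 — row 1: 5/(1/2) = 10; row 2: 15/1 = 15. Minimum is 10 at row 1 (x2 leaves); pivot element 1/2.
Divide row 1 by 1/2; eliminate column x4 from the other rows.
In the new row 1, the x2 entry is the old entry divided by the pivot: 1/(1/2) = 2.

2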